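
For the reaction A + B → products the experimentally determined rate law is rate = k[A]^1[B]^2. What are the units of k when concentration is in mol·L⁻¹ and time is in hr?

(mol·L⁻¹)⁻²·hr⁻¹

Step 1: Overall order = 1 + 2 = 3.
Step 2: rate has units mol·L⁻¹·hr⁻¹; [A]^1[B]^2 has units (mol·L⁻¹)^3.
Step 3: k = rate/([A]^1[B]^2), so units of k = (mol·L⁻¹)^(1-3)·hr⁻¹ = (mol·L⁻¹)⁻²·hr⁻¹.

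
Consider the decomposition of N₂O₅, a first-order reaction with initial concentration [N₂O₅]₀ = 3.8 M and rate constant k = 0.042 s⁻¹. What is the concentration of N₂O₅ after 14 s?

2.111 M

Step 1: For a first-order reaction: [N₂O₅] = [N₂O₅]₀ × e^(-kt)
Step 2: [N₂O₅] = 3.8 × e^(-0.042 × 14)
Step 3: [N₂O₅] = 3.8 × e^(-0.588)
Step 4: [N₂O₅] = 3.8 × 0.555437 = 2.111 M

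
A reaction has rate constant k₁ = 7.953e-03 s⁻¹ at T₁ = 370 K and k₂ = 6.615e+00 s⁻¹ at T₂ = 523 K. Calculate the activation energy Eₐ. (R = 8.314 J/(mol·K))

70.7 kJ/mol

Step 1: Use the two-temperature Arrhenius form: ln(k₂/k₁) = -Eₐ/R × (1/T₂ - 1/T₁)
Step 2: ln(k₂/k₁) = ln(6.615e+00/7.953e-03) = ln(831.762) = 6.72355
Step 3: 1/T₂ - 1/T₁ = 1/523 - 1/370 = -7.906568e-04 K⁻¹
Step 4: Eₐ = -R × ln(k₂/k₁) / (1/T₂ - 1/T₁) = -8.314 × 6.72355 / -7.906568e-04
Step 5: Eₐ = 7.0700e+04 J/mol = 70.7 kJ/mol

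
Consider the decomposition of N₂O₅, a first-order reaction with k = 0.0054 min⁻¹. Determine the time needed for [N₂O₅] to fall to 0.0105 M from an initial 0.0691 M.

348.9 min

Step 1: For first-order: t = ln([N₂O₅]₀/[N₂O₅])/k
Step 2: t = ln(0.0691/0.0105)/0.0054
Step 3: t = ln(6.581)/0.0054
Step 4: t = 1.884/0.0054 = 348.9 min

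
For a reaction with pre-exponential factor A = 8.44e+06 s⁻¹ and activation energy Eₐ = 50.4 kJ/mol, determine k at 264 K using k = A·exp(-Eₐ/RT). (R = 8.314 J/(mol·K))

8.99e-04 s⁻¹

Step 1: Use the Arrhenius equation: k = A × exp(-Eₐ/RT)
Step 2: Convert Eₐ to J/mol: 50.4 kJ/mol = 50400 J/mol
Step 3: Calculate the exponent: -Eₐ/(RT) = -50400/(8.314 × 264) = -22.96236
Step 4: k = 8.44e+06 × exp(-22.96236)
Step 5: k = 8.44e+06 × 1.06555e-10 = 8.9932e-04 s⁻¹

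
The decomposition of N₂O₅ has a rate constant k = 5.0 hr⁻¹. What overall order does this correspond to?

first order (1)

Step 1: The units of k for an nth-order reaction are (concentration)^(1-n)·(time)⁻¹.
Step 2: Here k has units hr⁻¹, so the concentration exponent is 0.
Step 3: 1 - n = 0 ⇒ n = 1. The reaction is first order.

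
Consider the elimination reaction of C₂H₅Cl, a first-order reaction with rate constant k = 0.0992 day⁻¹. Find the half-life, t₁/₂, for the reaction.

6.987 day

Step 1: For a first-order reaction, t₁/₂ = ln(2)/k
Step 2: t₁/₂ = ln(2)/0.0992
Step 3: t₁/₂ = 0.6931/0.0992 = 6.987 day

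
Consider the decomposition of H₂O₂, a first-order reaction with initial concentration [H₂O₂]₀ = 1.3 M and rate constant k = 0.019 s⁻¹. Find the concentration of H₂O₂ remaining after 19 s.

0.9061 M

Step 1: For a first-order reaction: [H₂O₂] = [H₂O₂]₀ × e^(-kt)
Step 2: [H₂O₂] = 1.3 × e^(-0.019 × 19)
Step 3: [H₂O₂] = 1.3 × e^(-0.361)
Step 4: [H₂O₂] = 1.3 × 0.696979 = 0.9061 M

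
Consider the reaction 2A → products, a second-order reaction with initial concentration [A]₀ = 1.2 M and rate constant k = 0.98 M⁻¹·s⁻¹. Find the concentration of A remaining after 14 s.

0.06871 M

Step 1: For a second-order reaction: 1/[A] = 1/[A]₀ + kt
Step 2: 1/[A] = 1/1.2 + 0.98 × 14
Step 3: 1/[A] = 0.8333 + 13.72 = 14.55
Step 4: [A] = 1/14.55 = 0.06871 M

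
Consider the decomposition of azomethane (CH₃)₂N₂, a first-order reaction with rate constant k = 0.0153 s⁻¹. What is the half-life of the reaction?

45.3 s

Step 1: For a first-order reaction, t₁/₂ = ln(2)/k
Step 2: t₁/₂ = ln(2)/0.0153
Step 3: t₁/₂ = 0.6931/0.0153 = 45.3 s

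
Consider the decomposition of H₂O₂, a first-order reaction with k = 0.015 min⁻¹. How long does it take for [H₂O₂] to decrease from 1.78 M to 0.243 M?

132.8 min

Step 1: For first-order: t = ln([H₂O₂]₀/[H₂O₂])/k
Step 2: t = ln(1.78/0.243)/0.015
Step 3: t = ln(7.325)/0.015
Step 4: t = 1.991/0.015 = 132.8 min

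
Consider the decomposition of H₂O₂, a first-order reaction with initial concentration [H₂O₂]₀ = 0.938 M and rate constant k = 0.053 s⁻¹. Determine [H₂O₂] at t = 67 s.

0.02692 M

Step 1: For a first-order reaction: [H₂O₂] = [H₂O₂]₀ × e^(-kt)
Step 2: [H₂O₂] = 0.938 × e^(-0.053 × 67)
Step 3: [H₂O₂] = 0.938 × e^(-3.551)
Step 4: [H₂O₂] = 0.938 × 0.0286959 = 0.02692 M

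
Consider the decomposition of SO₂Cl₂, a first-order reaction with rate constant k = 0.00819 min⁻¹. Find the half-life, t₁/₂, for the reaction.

84.63 min

Step 1: For a first-order reaction, t₁/₂ = ln(2)/k
Step 2: t₁/₂ = ln(2)/0.00819
Step 3: t₁/₂ = 0.6931/0.00819 = 84.63 min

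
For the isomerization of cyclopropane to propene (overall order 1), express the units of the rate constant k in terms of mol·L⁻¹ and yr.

yr⁻¹

Step 1: For overall order n, rate = k × (concentration)^n.
Step 2: Rate has units mol·L⁻¹·yr⁻¹; concentration term has units (mol·L⁻¹)^1.
Step 3: k = rate / (concentration)^n, so units of k = (mol·L⁻¹)^(1-1)·yr⁻¹ = yr⁻¹.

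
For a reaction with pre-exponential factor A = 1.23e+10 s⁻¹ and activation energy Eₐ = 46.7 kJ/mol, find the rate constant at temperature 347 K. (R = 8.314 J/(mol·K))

1.15e+03 s⁻¹

Step 1: Use the Arrhenius equation: k = A × exp(-Eₐ/RT)
Step 2: Convert Eₐ to J/mol: 46.7 kJ/mol = 46700 J/mol
Step 3: Calculate the exponent: -Eₐ/(RT) = -46700/(8.314 × 347) = -16.18741
Step 4: k = 1.23e+10 × exp(-16.18741)
Step 5: k = 1.23e+10 × 9.33033e-08 = 1.1476e+03 s⁻¹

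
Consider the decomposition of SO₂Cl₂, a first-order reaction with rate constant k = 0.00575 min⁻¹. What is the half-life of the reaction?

120.5 min

Step 1: For a first-order reaction, t₁/₂ = ln(2)/k
Step 2: t₁/₂ = ln(2)/0.00575
Step 3: t₁/₂ = 0.6931/0.00575 = 120.5 min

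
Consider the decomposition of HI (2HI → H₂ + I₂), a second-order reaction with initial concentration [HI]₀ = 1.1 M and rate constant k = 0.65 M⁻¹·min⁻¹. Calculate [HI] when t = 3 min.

0.3498 M

Step 1: For a second-order reaction: 1/[HI] = 1/[HI]₀ + kt
Step 2: 1/[HI] = 1/1.1 + 0.65 × 3
Step 3: 1/[HI] = 0.9091 + 1.95 = 2.859
Step 4: [HI] = 1/2.859 = 0.3498 M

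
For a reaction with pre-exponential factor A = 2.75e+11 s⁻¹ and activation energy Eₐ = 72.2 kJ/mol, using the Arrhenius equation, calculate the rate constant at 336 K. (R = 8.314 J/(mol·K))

1.64e+00 s⁻¹

Step 1: Use the Arrhenius equation: k = A × exp(-Eₐ/RT)
Step 2: Convert Eₐ to J/mol: 72.2 kJ/mol = 72200 J/mol
Step 3: Calculate the exponent: -Eₐ/(RT) = -72200/(8.314 × 336) = -25.84568
Step 4: k = 2.75e+11 × exp(-25.84568)
Step 5: k = 2.75e+11 × 5.96161e-12 = 1.6394e+00 s⁻¹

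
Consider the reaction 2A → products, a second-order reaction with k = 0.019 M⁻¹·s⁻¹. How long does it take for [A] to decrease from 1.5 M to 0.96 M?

19.74 s

Step 1: For second-order: t = (1/[A] - 1/[A]₀)/k
Step 2: t = (1/0.96 - 1/1.5)/0.019
Step 3: t = (1.042 - 0.6667)/0.019
Step 4: t = 0.375/0.019 = 19.74 s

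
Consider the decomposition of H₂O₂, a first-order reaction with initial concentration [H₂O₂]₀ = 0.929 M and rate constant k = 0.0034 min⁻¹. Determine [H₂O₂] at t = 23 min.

0.8591 M

Step 1: For a first-order reaction: [H₂O₂] = [H₂O₂]₀ × e^(-kt)
Step 2: [H₂O₂] = 0.929 × e^(-0.0034 × 23)
Step 3: [H₂O₂] = 0.929 × e^(-0.0782)
Step 4: [H₂O₂] = 0.929 × 0.924779 = 0.8591 M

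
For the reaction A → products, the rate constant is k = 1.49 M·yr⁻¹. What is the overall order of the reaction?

zeroth order (0)

Step 1: The units of k for an nth-order reaction are (concentration)^(1-n)·(time)⁻¹.
Step 2: Here k has units M·yr⁻¹, so the concentration exponent is 1.
Step 3: 1 - n = 1 ⇒ n = 0. The reaction is zeroth order.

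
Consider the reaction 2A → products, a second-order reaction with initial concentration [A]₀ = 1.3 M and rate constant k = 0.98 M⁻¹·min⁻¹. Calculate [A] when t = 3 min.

0.2696 M

Step 1: For a second-order reaction: 1/[A] = 1/[A]₀ + kt
Step 2: 1/[A] = 1/1.3 + 0.98 × 3
Step 3: 1/[A] = 0.7692 + 2.94 = 3.709
Step 4: [A] = 1/3.709 = 0.2696 M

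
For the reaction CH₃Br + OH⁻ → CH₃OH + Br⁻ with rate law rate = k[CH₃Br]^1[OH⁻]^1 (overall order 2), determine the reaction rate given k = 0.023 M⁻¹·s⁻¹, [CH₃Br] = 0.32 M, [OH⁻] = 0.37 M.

0.002723 M/s

Step 1: The rate law is rate = k[CH₃Br]^1[OH⁻]^1, overall order = 1+1 = 2
Step 2: Substitute values: rate = 0.023 × (0.32)^1 × (0.37)^1
Step 3: rate = 0.023 × 0.32 × 0.37 = 0.0027232 M/s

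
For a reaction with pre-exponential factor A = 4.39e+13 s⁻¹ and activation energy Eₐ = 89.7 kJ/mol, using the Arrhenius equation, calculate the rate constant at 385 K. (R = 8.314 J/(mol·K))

2.97e+01 s⁻¹

Step 1: Use the Arrhenius equation: k = A × exp(-Eₐ/RT)
Step 2: Convert Eₐ to J/mol: 89.7 kJ/mol = 89700 J/mol
Step 3: Calculate the exponent: -Eₐ/(RT) = -89700/(8.314 × 385) = -28.02346
Step 4: k = 4.39e+13 × exp(-28.02346)
Step 5: k = 4.39e+13 × 6.75408e-13 = 2.9650e+01 s⁻¹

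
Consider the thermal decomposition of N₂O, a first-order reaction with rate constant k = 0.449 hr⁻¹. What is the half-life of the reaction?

1.544 hr

Step 1: For a first-order reaction, t₁/₂ = ln(2)/k
Step 2: t₁/₂ = ln(2)/0.449
Step 3: t₁/₂ = 0.6931/0.449 = 1.544 hr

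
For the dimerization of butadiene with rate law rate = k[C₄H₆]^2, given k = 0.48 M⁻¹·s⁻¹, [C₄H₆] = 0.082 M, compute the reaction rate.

0.003228 M/s

Step 1: Identify the rate law: rate = k[C₄H₆]^2
Step 2: Substitute values: rate = 0.48 × (0.082)^2
Step 3: Calculate: rate = 0.48 × 0.006724 = 0.00322752 M/s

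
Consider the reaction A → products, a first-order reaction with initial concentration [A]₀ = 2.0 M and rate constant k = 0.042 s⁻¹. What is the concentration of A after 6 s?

1.554 M

Step 1: For a first-order reaction: [A] = [A]₀ × e^(-kt)
Step 2: [A] = 2.0 × e^(-0.042 × 6)
Step 3: [A] = 2.0 × e^(-0.252)
Step 4: [A] = 2.0 × 0.777245 = 1.554 M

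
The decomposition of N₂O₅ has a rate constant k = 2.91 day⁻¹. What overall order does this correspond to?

first order (1)

Step 1: The units of k for an nth-order reaction are (concentration)^(1-n)·(time)⁻¹.
Step 2: Here k has units day⁻¹, so the concentration exponent is 0.
Step 3: 1 - n = 0 ⇒ n = 1. The reaction is first order.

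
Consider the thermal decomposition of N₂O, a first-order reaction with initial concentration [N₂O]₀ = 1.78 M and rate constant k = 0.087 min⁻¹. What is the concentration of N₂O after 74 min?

0.002847 M

Step 1: For a first-order reaction: [N₂O] = [N₂O]₀ × e^(-kt)
Step 2: [N₂O] = 1.78 × e^(-0.087 × 74)
Step 3: [N₂O] = 1.78 × e^(-6.438)
Step 4: [N₂O] = 1.78 × 0.0015996 = 0.002847 M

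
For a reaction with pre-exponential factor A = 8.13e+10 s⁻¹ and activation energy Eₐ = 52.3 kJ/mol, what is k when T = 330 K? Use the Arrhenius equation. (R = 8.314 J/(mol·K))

4.28e+02 s⁻¹

Step 1: Use the Arrhenius equation: k = A × exp(-Eₐ/RT)
Step 2: Convert Eₐ to J/mol: 52.3 kJ/mol = 52300 J/mol
Step 3: Calculate the exponent: -Eₐ/(RT) = -52300/(8.314 × 330) = -19.06241
Step 4: k = 8.13e+10 × exp(-19.06241)
Step 5: k = 8.13e+10 × 5.26381e-09 = 4.2795e+02 s⁻¹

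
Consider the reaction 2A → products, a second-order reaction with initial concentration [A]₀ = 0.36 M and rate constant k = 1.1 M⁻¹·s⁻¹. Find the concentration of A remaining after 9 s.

0.07888 M

Step 1: For a second-order reaction: 1/[A] = 1/[A]₀ + kt
Step 2: 1/[A] = 1/0.36 + 1.1 × 9
Step 3: 1/[A] = 2.778 + 9.9 = 12.68
Step 4: [A] = 1/12.68 = 0.07888 M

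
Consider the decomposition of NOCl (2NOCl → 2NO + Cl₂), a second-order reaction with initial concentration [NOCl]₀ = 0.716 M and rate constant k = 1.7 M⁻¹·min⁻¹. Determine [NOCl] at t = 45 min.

0.01284 M

Step 1: For a second-order reaction: 1/[NOCl] = 1/[NOCl]₀ + kt
Step 2: 1/[NOCl] = 1/0.716 + 1.7 × 45
Step 3: 1/[NOCl] = 1.397 + 76.5 = 77.9
Step 4: [NOCl] = 1/77.9 = 0.01284 M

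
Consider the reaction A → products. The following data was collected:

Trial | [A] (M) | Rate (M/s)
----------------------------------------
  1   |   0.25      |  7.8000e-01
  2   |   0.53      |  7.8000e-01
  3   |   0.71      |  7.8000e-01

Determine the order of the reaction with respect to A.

zeroth order (0)

Step 1: Compare trials - when concentration changes, rate stays constant.
Step 2: rate₂/rate₁ = 7.8000e-01/7.8000e-01 = 1
Step 3: [A]₂/[A]₁ = 0.53/0.25 = 2.12
Step 4: Since rate ratio ≈ (conc ratio)^0, the reaction is zeroth order.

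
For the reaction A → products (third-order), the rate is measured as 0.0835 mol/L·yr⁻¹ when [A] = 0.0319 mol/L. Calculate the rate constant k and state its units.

2572 (mol/L)⁻²·yr⁻¹

Step 1: rate = k[A]^3, so k = rate / [A]^3.
Step 2: k = 0.0835 / (0.0319)^3 = 0.0835 / 3.246e-05.
Step 3: k = 2572 (mol/L)⁻²·yr⁻¹.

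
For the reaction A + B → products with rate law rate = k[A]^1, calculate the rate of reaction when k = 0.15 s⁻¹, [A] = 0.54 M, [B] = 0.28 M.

0.081 M/s

Step 1: The rate law is rate = k[A]^1
Step 2: Note that the rate does not depend on [B] (zero order in B).
Step 3: rate = 0.15 × (0.54)^1 = 0.081 M/s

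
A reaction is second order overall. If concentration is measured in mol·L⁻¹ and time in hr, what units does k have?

(mol·L⁻¹)⁻¹·hr⁻¹

Step 1: For overall order n, rate = k × (concentration)^n.
Step 2: Rate has units mol·L⁻¹·hr⁻¹; concentration term has units (mol·L⁻¹)^2.
Step 3: k = rate / (concentration)^n, so units of k = (mol·L⁻¹)^(1-2)·hr⁻¹ = (mol·L⁻¹)⁻¹·hr⁻¹.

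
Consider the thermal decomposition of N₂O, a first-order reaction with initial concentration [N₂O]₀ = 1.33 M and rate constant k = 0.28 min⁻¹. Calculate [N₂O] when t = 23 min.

0.002123 M

Step 1: For a first-order reaction: [N₂O] = [N₂O]₀ × e^(-kt)
Step 2: [N₂O] = 1.33 × e^(-0.28 × 23)
Step 3: [N₂O] = 1.33 × e^(-6.44)
Step 4: [N₂O] = 1.33 × 0.00159641 = 0.002123 M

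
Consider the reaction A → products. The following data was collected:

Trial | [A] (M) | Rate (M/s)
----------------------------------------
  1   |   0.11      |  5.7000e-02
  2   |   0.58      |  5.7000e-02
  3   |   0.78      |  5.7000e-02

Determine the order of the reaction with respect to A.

zeroth order (0)

Step 1: Compare trials - when concentration changes, rate stays constant.
Step 2: rate₂/rate₁ = 5.7000e-02/5.7000e-02 = 1
Step 3: [A]₂/[A]₁ = 0.58/0.11 = 5.273
Step 4: Since rate ratio ≈ (conc ratio)^0, the reaction is zeroth order.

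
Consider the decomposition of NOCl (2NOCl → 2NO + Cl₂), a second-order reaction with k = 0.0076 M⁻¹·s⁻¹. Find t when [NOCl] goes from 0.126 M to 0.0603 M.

1138 s

Step 1: For second-order: t = (1/[NOCl] - 1/[NOCl]₀)/k
Step 2: t = (1/0.0603 - 1/0.126)/0.0076
Step 3: t = (16.58 - 7.937)/0.0076
Step 4: t = 8.647/0.0076 = 1138 s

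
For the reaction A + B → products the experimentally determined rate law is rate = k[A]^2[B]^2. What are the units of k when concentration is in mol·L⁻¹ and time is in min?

(mol·L⁻¹)⁻³·min⁻¹

Step 1: Overall order = 2 + 2 = 4.
Step 2: rate has units mol·L⁻¹·min⁻¹; [A]^2[B]^2 has units (mol·L⁻¹)^4.
Step 3: k = rate/([A]^2[B]^2), so units of k = (mol·L⁻¹)^(1-4)·min⁻¹ = (mol·L⁻¹)⁻³·min⁻¹.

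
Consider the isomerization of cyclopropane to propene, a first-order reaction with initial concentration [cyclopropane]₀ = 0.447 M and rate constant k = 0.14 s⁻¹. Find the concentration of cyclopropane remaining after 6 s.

0.193 M

Step 1: For a first-order reaction: [cyclopropane] = [cyclopropane]₀ × e^(-kt)
Step 2: [cyclopropane] = 0.447 × e^(-0.14 × 6)
Step 3: [cyclopropane] = 0.447 × e^(-0.84)
Step 4: [cyclopropane] = 0.447 × 0.431711 = 0.193 M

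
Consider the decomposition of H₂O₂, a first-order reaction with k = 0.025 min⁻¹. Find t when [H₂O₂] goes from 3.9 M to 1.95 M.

27.73 min

Step 1: For first-order: t = ln([H₂O₂]₀/[H₂O₂])/k
Step 2: t = ln(3.9/1.95)/0.025
Step 3: t = ln(2)/0.025
Step 4: t = 0.6931/0.025 = 27.73 min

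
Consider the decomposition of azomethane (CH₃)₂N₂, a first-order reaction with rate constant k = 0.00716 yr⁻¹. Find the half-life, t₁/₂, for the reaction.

96.81 yr

Step 1: For a first-order reaction, t₁/₂ = ln(2)/k
Step 2: t₁/₂ = ln(2)/0.00716
Step 3: t₁/₂ = 0.6931/0.00716 = 96.81 yr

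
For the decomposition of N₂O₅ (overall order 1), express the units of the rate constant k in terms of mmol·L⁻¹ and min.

min⁻¹

Step 1: For overall order n, rate = k × (concentration)^n.
Step 2: Rate has units mmol·L⁻¹·min⁻¹; concentration term has units (mmol·L⁻¹)^1.
Step 3: k = rate / (concentration)^n, so units of k = (mmol·L⁻¹)^(1-1)·min⁻¹ = min⁻¹.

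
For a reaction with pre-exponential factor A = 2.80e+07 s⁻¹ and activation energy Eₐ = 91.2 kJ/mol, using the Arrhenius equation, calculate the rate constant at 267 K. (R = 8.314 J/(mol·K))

4.02e-11 s⁻¹

Step 1: Use the Arrhenius equation: k = A × exp(-Eₐ/RT)
Step 2: Convert Eₐ to J/mol: 91.2 kJ/mol = 91200 J/mol
Step 3: Calculate the exponent: -Eₐ/(RT) = -91200/(8.314 × 267) = -41.08408
Step 4: k = 2.80e+07 × exp(-41.08408)
Step 5: k = 2.80e+07 × 1.43685e-18 = 4.0232e-11 s⁻¹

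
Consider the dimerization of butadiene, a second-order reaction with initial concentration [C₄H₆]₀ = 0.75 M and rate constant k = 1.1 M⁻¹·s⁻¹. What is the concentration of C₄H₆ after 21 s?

0.04093 M

Step 1: For a second-order reaction: 1/[C₄H₆] = 1/[C₄H₆]₀ + kt
Step 2: 1/[C₄H₆] = 1/0.75 + 1.1 × 21
Step 3: 1/[C₄H₆] = 1.333 + 23.1 = 24.43
Step 4: [C₄H₆] = 1/24.43 = 0.04093 M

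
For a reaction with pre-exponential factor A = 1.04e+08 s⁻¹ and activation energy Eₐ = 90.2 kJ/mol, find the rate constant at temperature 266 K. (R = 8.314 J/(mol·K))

2.01e-10 s⁻¹

Step 1: Use the Arrhenius equation: k = A × exp(-Eₐ/RT)
Step 2: Convert Eₐ to J/mol: 90.2 kJ/mol = 90200 J/mol
Step 3: Calculate the exponent: -Eₐ/(RT) = -90200/(8.314 × 266) = -40.78635
Step 4: k = 1.04e+08 × exp(-40.78635)
Step 5: k = 1.04e+08 × 1.93514e-18 = 2.0125e-10 s⁻¹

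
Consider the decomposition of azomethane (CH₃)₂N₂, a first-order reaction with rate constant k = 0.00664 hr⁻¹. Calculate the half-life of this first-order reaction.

104.4 hr

Step 1: For a first-order reaction, t₁/₂ = ln(2)/k
Step 2: t₁/₂ = ln(2)/0.00664
Step 3: t₁/₂ = 0.6931/0.00664 = 104.4 hr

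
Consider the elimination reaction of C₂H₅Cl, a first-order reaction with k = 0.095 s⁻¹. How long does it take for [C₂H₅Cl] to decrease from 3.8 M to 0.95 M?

14.59 s

Step 1: For first-order: t = ln([C₂H₅Cl]₀/[C₂H₅Cl])/k
Step 2: t = ln(3.8/0.95)/0.095
Step 3: t = ln(4)/0.095
Step 4: t = 1.386/0.095 = 14.59 s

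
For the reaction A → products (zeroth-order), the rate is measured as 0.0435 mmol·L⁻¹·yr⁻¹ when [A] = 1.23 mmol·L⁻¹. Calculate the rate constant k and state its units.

0.0435 mmol·L⁻¹·yr⁻¹

Step 1: For a zeroth-order reaction, rate = k (independent of concentration).
Step 2: k = rate = 0.0435 mmol·L⁻¹·yr⁻¹.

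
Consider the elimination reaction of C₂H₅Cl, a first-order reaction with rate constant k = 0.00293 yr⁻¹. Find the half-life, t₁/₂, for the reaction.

236.6 yr

Step 1: For a first-order reaction, t₁/₂ = ln(2)/k
Step 2: t₁/₂ = ln(2)/0.00293
Step 3: t₁/₂ = 0.6931/0.00293 = 236.6 yr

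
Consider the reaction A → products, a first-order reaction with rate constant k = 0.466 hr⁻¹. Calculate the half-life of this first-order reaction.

1.487 hr

Step 1: For a first-order reaction, t₁/₂ = ln(2)/k
Step 2: t₁/₂ = ln(2)/0.466
Step 3: t₁/₂ = 0.6931/0.466 = 1.487 hr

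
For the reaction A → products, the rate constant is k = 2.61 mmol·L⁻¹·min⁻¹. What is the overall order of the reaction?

zeroth order (0)

Step 1: The units of k for an nth-order reaction are (concentration)^(1-n)·(time)⁻¹.
Step 2: Here k has units mmol·L⁻¹·min⁻¹, so the concentration exponent is 1.
Step 3: 1 - n = 1 ⇒ n = 0. The reaction is zeroth order.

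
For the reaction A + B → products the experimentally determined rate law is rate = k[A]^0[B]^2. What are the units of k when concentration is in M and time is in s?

M⁻¹·s⁻¹

Step 1: Overall order = 0 + 2 = 2.
Step 2: rate has units M·s⁻¹; [A]^0[B]^2 has units M^2.
Step 3: k = rate/([A]^0[B]^2), so units of k = M^(1-2)·s⁻¹ = M⁻¹·s⁻¹.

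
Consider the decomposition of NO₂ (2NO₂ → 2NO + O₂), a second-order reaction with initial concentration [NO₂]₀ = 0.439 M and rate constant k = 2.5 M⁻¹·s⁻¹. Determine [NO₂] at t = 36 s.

0.01084 M

Step 1: For a second-order reaction: 1/[NO₂] = 1/[NO₂]₀ + kt
Step 2: 1/[NO₂] = 1/0.439 + 2.5 × 36
Step 3: 1/[NO₂] = 2.278 + 90 = 92.28
Step 4: [NO₂] = 1/92.28 = 0.01084 M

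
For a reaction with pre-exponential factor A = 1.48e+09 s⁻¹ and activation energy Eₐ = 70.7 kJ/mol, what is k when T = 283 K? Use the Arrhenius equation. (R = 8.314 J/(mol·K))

1.32e-04 s⁻¹

Step 1: Use the Arrhenius equation: k = A × exp(-Eₐ/RT)
Step 2: Convert Eₐ to J/mol: 70.7 kJ/mol = 70700 J/mol
Step 3: Calculate the exponent: -Eₐ/(RT) = -70700/(8.314 × 283) = -30.04851
Step 4: k = 1.48e+09 × exp(-30.04851)
Step 5: k = 1.48e+09 × 8.91452e-14 = 1.3193e-04 s⁻¹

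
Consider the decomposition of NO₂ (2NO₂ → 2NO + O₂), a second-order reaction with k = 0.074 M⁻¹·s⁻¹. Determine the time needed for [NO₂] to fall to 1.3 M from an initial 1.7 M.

2.446 s

Step 1: For second-order: t = (1/[NO₂] - 1/[NO₂]₀)/k
Step 2: t = (1/1.3 - 1/1.7)/0.074
Step 3: t = (0.7692 - 0.5882)/0.074
Step 4: t = 0.181/0.074 = 2.446 s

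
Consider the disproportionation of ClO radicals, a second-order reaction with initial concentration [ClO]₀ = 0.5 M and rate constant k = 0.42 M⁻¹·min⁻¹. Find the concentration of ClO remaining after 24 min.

0.08278 M

Step 1: For a second-order reaction: 1/[ClO] = 1/[ClO]₀ + kt
Step 2: 1/[ClO] = 1/0.5 + 0.42 × 24
Step 3: 1/[ClO] = 2 + 10.08 = 12.08
Step 4: [ClO] = 1/12.08 = 0.08278 M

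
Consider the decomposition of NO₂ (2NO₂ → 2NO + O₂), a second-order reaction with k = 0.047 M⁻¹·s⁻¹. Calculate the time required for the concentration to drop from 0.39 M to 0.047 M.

398.1 s

Step 1: For second-order: t = (1/[NO₂] - 1/[NO₂]₀)/k
Step 2: t = (1/0.047 - 1/0.39)/0.047
Step 3: t = (21.28 - 2.564)/0.047
Step 4: t = 18.71/0.047 = 398.1 s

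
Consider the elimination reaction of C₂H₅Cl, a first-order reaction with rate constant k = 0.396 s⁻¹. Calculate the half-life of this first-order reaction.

1.75 s

Step 1: For a first-order reaction, t₁/₂ = ln(2)/k
Step 2: t₁/₂ = ln(2)/0.396
Step 3: t₁/₂ = 0.6931/0.396 = 1.75 s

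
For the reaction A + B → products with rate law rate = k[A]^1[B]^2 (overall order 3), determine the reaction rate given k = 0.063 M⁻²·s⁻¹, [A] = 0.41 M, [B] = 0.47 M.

0.005706 M/s

Step 1: The rate law is rate = k[A]^1[B]^2, overall order = 1+2 = 3
Step 2: Substitute values: rate = 0.063 × (0.41)^1 × (0.47)^2
Step 3: rate = 0.063 × 0.41 × 0.2209 = 0.00570585 M/s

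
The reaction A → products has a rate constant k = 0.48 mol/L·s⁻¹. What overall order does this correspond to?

zeroth order (0)

Step 1: The units of k for an nth-order reaction are (concentration)^(1-n)·(time)⁻¹.
Step 2: Here k has units mol/L·s⁻¹, so the concentration exponent is 1.
Step 3: 1 - n = 1 ⇒ n = 0. The reaction is zeroth order.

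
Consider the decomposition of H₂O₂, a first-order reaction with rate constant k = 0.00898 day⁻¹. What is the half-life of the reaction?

77.19 day

Step 1: For a first-order reaction, t₁/₂ = ln(2)/k
Step 2: t₁/₂ = ln(2)/0.00898
Step 3: t₁/₂ = 0.6931/0.00898 = 77.19 day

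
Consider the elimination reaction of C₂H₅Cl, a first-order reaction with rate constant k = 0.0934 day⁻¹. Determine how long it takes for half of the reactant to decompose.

7.421 day

Step 1: For a first-order reaction, t₁/₂ = ln(2)/k
Step 2: t₁/₂ = ln(2)/0.0934
Step 3: t₁/₂ = 0.6931/0.0934 = 7.421 day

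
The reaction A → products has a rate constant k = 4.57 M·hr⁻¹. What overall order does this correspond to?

zeroth order (0)

Step 1: The units of k for an nth-order reaction are (concentration)^(1-n)·(time)⁻¹.
Step 2: Here k has units M·hr⁻¹, so the concentration exponent is 1.
Step 3: 1 - n = 1 ⇒ n = 0. The reaction is zeroth order.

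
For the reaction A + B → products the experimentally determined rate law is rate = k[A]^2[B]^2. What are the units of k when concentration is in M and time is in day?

M⁻³·day⁻¹

Step 1: Overall order = 2 + 2 = 4.
Step 2: rate has units M·day⁻¹; [A]^2[B]^2 has units M^4.
Step 3: k = rate/([A]^2[B]^2), so units of k = M^(1-4)·day⁻¹ = M⁻³·day⁻¹.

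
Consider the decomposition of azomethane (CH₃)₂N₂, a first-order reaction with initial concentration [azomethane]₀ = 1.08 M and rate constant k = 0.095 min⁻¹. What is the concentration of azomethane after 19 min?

0.1776 M

Step 1: For a first-order reaction: [azomethane] = [azomethane]₀ × e^(-kt)
Step 2: [azomethane] = 1.08 × e^(-0.095 × 19)
Step 3: [azomethane] = 1.08 × e^(-1.805)
Step 4: [azomethane] = 1.08 × 0.164474 = 0.1776 M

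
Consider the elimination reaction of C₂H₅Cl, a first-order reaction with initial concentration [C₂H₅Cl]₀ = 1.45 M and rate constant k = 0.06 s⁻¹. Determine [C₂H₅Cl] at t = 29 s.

0.2545 M

Step 1: For a first-order reaction: [C₂H₅Cl] = [C₂H₅Cl]₀ × e^(-kt)
Step 2: [C₂H₅Cl] = 1.45 × e^(-0.06 × 29)
Step 3: [C₂H₅Cl] = 1.45 × e^(-1.74)
Step 4: [C₂H₅Cl] = 1.45 × 0.17552 = 0.2545 M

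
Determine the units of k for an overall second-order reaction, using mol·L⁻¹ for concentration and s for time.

(mol·L⁻¹)⁻¹·s⁻¹

Step 1: For overall order n, rate = k × (concentration)^n.
Step 2: Rate has units mol·L⁻¹·s⁻¹; concentration term has units (mol·L⁻¹)^2.
Step 3: k = rate / (concentration)^n, so units of k = (mol·L⁻¹)^(1-2)·s⁻¹ = (mol·L⁻¹)⁻¹·s⁻¹.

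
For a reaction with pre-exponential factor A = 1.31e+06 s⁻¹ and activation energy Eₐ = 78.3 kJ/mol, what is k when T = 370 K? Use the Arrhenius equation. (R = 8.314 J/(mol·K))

1.16e-05 s⁻¹

Step 1: Use the Arrhenius equation: k = A × exp(-Eₐ/RT)
Step 2: Convert Eₐ to J/mol: 78.3 kJ/mol = 78300 J/mol
Step 3: Calculate the exponent: -Eₐ/(RT) = -78300/(8.314 × 370) = -25.45365
Step 4: k = 1.31e+06 × exp(-25.45365)
Step 5: k = 1.31e+06 × 8.82308e-12 = 1.1558e-05 s⁻¹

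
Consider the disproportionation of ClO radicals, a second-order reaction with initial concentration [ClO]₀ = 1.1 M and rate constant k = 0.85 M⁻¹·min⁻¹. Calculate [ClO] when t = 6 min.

0.1664 M

Step 1: For a second-order reaction: 1/[ClO] = 1/[ClO]₀ + kt
Step 2: 1/[ClO] = 1/1.1 + 0.85 × 6
Step 3: 1/[ClO] = 0.9091 + 5.1 = 6.009
Step 4: [ClO] = 1/6.009 = 0.1664 M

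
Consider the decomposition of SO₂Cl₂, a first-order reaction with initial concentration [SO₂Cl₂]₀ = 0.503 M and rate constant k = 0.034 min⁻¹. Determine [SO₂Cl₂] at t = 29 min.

0.1877 M

Step 1: For a first-order reaction: [SO₂Cl₂] = [SO₂Cl₂]₀ × e^(-kt)
Step 2: [SO₂Cl₂] = 0.503 × e^(-0.034 × 29)
Step 3: [SO₂Cl₂] = 0.503 × e^(-0.986)
Step 4: [SO₂Cl₂] = 0.503 × 0.373066 = 0.1877 M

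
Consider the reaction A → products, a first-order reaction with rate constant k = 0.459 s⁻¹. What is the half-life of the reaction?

1.51 s

Step 1: For a first-order reaction, t₁/₂ = ln(2)/k
Step 2: t₁/₂ = ln(2)/0.459
Step 3: t₁/₂ = 0.6931/0.459 = 1.51 s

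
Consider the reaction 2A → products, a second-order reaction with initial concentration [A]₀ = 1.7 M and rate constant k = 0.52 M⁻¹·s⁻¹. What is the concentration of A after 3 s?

0.4655 M

Step 1: For a second-order reaction: 1/[A] = 1/[A]₀ + kt
Step 2: 1/[A] = 1/1.7 + 0.52 × 3
Step 3: 1/[A] = 0.5882 + 1.56 = 2.148
Step 4: [A] = 1/2.148 = 0.4655 M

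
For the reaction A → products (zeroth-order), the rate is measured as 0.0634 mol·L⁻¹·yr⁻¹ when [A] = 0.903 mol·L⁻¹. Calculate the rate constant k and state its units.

0.0634 mol·L⁻¹·yr⁻¹

Step 1: For a zeroth-order reaction, rate = k (independent of concentration).
Step 2: k = rate = 0.0634 mol·L⁻¹·yr⁻¹.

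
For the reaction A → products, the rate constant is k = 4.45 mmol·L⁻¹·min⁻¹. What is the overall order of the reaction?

zeroth order (0)

Step 1: The units of k for an nth-order reaction are (concentration)^(1-n)·(time)⁻¹.
Step 2: Here k has units mmol·L⁻¹·min⁻¹, so the concentration exponent is 1.
Step 3: 1 - n = 1 ⇒ n = 0. The reaction is zeroth order.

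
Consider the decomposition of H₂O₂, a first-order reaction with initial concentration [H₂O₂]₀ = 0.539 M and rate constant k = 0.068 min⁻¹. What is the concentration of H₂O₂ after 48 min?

0.02061 M

Step 1: For a first-order reaction: [H₂O₂] = [H₂O₂]₀ × e^(-kt)
Step 2: [H₂O₂] = 0.539 × e^(-0.068 × 48)
Step 3: [H₂O₂] = 0.539 × e^(-3.264)
Step 4: [H₂O₂] = 0.539 × 0.0382352 = 0.02061 M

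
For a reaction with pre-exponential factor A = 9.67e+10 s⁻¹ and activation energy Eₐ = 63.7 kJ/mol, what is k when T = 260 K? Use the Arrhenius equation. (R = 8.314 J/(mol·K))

1.54e-02 s⁻¹

Step 1: Use the Arrhenius equation: k = A × exp(-Eₐ/RT)
Step 2: Convert Eₐ to J/mol: 63.7 kJ/mol = 63700 J/mol
Step 3: Calculate the exponent: -Eₐ/(RT) = -63700/(8.314 × 260) = -29.46837
Step 4: k = 9.67e+10 × exp(-29.46837)
Step 5: k = 9.67e+10 × 1.59239e-13 = 1.5398e-02 s⁻¹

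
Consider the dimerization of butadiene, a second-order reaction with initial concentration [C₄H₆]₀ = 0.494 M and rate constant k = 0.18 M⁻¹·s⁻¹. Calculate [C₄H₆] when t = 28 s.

0.1416 M

Step 1: For a second-order reaction: 1/[C₄H₆] = 1/[C₄H₆]₀ + kt
Step 2: 1/[C₄H₆] = 1/0.494 + 0.18 × 28
Step 3: 1/[C₄H₆] = 2.024 + 5.04 = 7.064
Step 4: [C₄H₆] = 1/7.064 = 0.1416 M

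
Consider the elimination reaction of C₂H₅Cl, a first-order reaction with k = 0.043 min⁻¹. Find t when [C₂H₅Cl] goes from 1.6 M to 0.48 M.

28 min

Step 1: For first-order: t = ln([C₂H₅Cl]₀/[C₂H₅Cl])/k
Step 2: t = ln(1.6/0.48)/0.043
Step 3: t = ln(3.333)/0.043
Step 4: t = 1.204/0.043 = 28 min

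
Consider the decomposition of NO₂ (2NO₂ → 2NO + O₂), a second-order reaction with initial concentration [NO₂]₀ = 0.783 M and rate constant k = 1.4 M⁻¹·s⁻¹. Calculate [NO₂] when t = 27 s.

0.02559 M

Step 1: For a second-order reaction: 1/[NO₂] = 1/[NO₂]₀ + kt
Step 2: 1/[NO₂] = 1/0.783 + 1.4 × 27
Step 3: 1/[NO₂] = 1.277 + 37.8 = 39.08
Step 4: [NO₂] = 1/39.08 = 0.02559 M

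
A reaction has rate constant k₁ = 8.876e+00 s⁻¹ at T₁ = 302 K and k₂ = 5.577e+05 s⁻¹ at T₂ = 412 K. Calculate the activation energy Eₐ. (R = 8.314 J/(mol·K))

103.9 kJ/mol

Step 1: Use the two-temperature Arrhenius form: ln(k₂/k₁) = -Eₐ/R × (1/T₂ - 1/T₁)
Step 2: ln(k₂/k₁) = ln(5.577e+05/8.876e+00) = ln(62832.4) = 11.0482
Step 3: 1/T₂ - 1/T₁ = 1/412 - 1/302 = -8.840738e-04 K⁻¹
Step 4: Eₐ = -R × ln(k₂/k₁) / (1/T₂ - 1/T₁) = -8.314 × 11.0482 / -8.840738e-04
Step 5: Eₐ = 1.0390e+05 J/mol = 103.9 kJ/mol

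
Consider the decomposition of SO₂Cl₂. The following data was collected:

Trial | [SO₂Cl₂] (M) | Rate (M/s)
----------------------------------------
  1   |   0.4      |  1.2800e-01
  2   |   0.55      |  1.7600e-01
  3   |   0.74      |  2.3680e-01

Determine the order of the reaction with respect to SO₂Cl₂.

first order (1)

Step 1: Compare trials to find order n where rate₂/rate₁ = ([SO₂Cl₂]₂/[SO₂Cl₂]₁)^n
Step 2: rate₂/rate₁ = 1.7600e-01/1.2800e-01 = 1.375
Step 3: [SO₂Cl₂]₂/[SO₂Cl₂]₁ = 0.55/0.4 = 1.375
Step 4: n = ln(1.375)/ln(1.375) = 1.00 ≈ 1
Step 5: The reaction is first order in SO₂Cl₂.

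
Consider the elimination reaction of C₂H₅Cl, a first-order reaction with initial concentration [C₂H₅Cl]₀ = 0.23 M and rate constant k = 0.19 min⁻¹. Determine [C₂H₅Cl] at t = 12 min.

0.02353 M

Step 1: For a first-order reaction: [C₂H₅Cl] = [C₂H₅Cl]₀ × e^(-kt)
Step 2: [C₂H₅Cl] = 0.23 × e^(-0.19 × 12)
Step 3: [C₂H₅Cl] = 0.23 × e^(-2.28)
Step 4: [C₂H₅Cl] = 0.23 × 0.102284 = 0.02353 M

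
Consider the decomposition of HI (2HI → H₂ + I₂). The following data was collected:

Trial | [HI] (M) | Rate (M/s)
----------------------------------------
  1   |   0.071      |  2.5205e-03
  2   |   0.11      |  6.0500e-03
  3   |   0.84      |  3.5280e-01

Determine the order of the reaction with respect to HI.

second order (2)

Step 1: Compare trials to find order n where rate₂/rate₁ = ([HI]₂/[HI]₁)^n
Step 2: rate₂/rate₁ = 6.0500e-03/2.5205e-03 = 2.4
Step 3: [HI]₂/[HI]₁ = 0.11/0.071 = 1.549
Step 4: n = ln(2.4)/ln(1.549) = 2.00 ≈ 2
Step 5: The reaction is second order in HI.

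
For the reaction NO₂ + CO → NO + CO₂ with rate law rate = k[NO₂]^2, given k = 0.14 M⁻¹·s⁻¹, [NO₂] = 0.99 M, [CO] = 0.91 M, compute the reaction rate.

0.1372 M/s

Step 1: The rate law is rate = k[NO₂]^2
Step 2: Note that the rate does not depend on [CO] (zero order in CO).
Step 3: rate = 0.14 × (0.99)^2 = 0.137214 M/s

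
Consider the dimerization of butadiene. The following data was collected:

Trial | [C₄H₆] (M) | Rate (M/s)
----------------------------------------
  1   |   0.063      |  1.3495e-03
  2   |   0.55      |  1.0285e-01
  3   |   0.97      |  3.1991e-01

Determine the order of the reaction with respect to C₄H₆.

second order (2)

Step 1: Compare trials to find order n where rate₂/rate₁ = ([C₄H₆]₂/[C₄H₆]₁)^n
Step 2: rate₂/rate₁ = 1.0285e-01/1.3495e-03 = 76.22
Step 3: [C₄H₆]₂/[C₄H₆]₁ = 0.55/0.063 = 8.73
Step 4: n = ln(76.22)/ln(8.73) = 2.00 ≈ 2
Step 5: The reaction is second order in C₄H₆.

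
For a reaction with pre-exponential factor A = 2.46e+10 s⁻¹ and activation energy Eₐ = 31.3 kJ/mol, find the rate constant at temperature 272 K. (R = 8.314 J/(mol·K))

2.40e+04 s⁻¹

Step 1: Use the Arrhenius equation: k = A × exp(-Eₐ/RT)
Step 2: Convert Eₐ to J/mol: 31.3 kJ/mol = 31300 J/mol
Step 3: Calculate the exponent: -Eₐ/(RT) = -31300/(8.314 × 272) = -13.84093
Step 4: k = 2.46e+10 × exp(-13.84093)
Step 5: k = 2.46e+10 × 9.74901e-07 = 2.3983e+04 s⁻¹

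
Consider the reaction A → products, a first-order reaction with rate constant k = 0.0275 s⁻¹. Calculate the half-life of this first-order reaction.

25.21 s

Step 1: For a first-order reaction, t₁/₂ = ln(2)/k
Step 2: t₁/₂ = ln(2)/0.0275
Step 3: t₁/₂ = 0.6931/0.0275 = 25.21 s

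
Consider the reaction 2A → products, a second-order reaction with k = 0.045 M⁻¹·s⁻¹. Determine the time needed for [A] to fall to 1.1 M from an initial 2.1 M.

9.62 s

Step 1: For second-order: t = (1/[A] - 1/[A]₀)/k
Step 2: t = (1/1.1 - 1/2.1)/0.045
Step 3: t = (0.9091 - 0.4762)/0.045
Step 4: t = 0.4329/0.045 = 9.62 s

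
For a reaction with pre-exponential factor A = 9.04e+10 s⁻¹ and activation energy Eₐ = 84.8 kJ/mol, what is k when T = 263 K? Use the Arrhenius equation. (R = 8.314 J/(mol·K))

1.30e-06 s⁻¹

Step 1: Use the Arrhenius equation: k = A × exp(-Eₐ/RT)
Step 2: Convert Eₐ to J/mol: 84.8 kJ/mol = 84800 J/mol
Step 3: Calculate the exponent: -Eₐ/(RT) = -84800/(8.314 × 263) = -38.78199
Step 4: k = 9.04e+10 × exp(-38.78199)
Step 5: k = 9.04e+10 × 1.43614e-17 = 1.2983e-06 s⁻¹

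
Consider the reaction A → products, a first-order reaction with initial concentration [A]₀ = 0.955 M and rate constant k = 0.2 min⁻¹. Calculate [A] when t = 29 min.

0.002891 M

Step 1: For a first-order reaction: [A] = [A]₀ × e^(-kt)
Step 2: [A] = 0.955 × e^(-0.2 × 29)
Step 3: [A] = 0.955 × e^(-5.8)
Step 4: [A] = 0.955 × 0.00302755 = 0.002891 M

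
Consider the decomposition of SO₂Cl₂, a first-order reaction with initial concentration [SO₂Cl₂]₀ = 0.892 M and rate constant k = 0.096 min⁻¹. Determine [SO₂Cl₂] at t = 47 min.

0.009791 M

Step 1: For a first-order reaction: [SO₂Cl₂] = [SO₂Cl₂]₀ × e^(-kt)
Step 2: [SO₂Cl₂] = 0.892 × e^(-0.096 × 47)
Step 3: [SO₂Cl₂] = 0.892 × e^(-4.512)
Step 4: [SO₂Cl₂] = 0.892 × 0.0109765 = 0.009791 M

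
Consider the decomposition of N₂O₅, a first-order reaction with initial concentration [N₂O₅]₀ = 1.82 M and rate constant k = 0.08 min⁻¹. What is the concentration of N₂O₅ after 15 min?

0.5482 M

Step 1: For a first-order reaction: [N₂O₅] = [N₂O₅]₀ × e^(-kt)
Step 2: [N₂O₅] = 1.82 × e^(-0.08 × 15)
Step 3: [N₂O₅] = 1.82 × e^(-1.2)
Step 4: [N₂O₅] = 1.82 × 0.301194 = 0.5482 M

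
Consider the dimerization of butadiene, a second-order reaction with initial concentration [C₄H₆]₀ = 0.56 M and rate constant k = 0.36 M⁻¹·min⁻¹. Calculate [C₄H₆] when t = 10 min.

0.1857 M

Step 1: For a second-order reaction: 1/[C₄H₆] = 1/[C₄H₆]₀ + kt
Step 2: 1/[C₄H₆] = 1/0.56 + 0.36 × 10
Step 3: 1/[C₄H₆] = 1.786 + 3.6 = 5.386
Step 4: [C₄H₆] = 1/5.386 = 0.1857 M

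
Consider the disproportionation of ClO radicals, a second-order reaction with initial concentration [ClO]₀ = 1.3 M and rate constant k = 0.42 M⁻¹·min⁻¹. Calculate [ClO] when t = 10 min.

0.2012 M

Step 1: For a second-order reaction: 1/[ClO] = 1/[ClO]₀ + kt
Step 2: 1/[ClO] = 1/1.3 + 0.42 × 10
Step 3: 1/[ClO] = 0.7692 + 4.2 = 4.969
Step 4: [ClO] = 1/4.969 = 0.2012 M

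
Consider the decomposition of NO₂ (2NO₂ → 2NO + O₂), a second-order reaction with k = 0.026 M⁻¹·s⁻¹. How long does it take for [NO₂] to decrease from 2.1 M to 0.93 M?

23.04 s

Step 1: For second-order: t = (1/[NO₂] - 1/[NO₂]₀)/k
Step 2: t = (1/0.93 - 1/2.1)/0.026
Step 3: t = (1.075 - 0.4762)/0.026
Step 4: t = 0.5991/0.026 = 23.04 s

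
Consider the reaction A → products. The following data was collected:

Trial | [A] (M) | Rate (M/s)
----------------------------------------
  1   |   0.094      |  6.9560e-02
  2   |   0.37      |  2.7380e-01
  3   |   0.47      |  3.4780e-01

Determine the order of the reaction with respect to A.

first order (1)

Step 1: Compare trials to find order n where rate₂/rate₁ = ([A]₂/[A]₁)^n
Step 2: rate₂/rate₁ = 2.7380e-01/6.9560e-02 = 3.936
Step 3: [A]₂/[A]₁ = 0.37/0.094 = 3.936
Step 4: n = ln(3.936)/ln(3.936) = 1.00 ≈ 1
Step 5: The reaction is first order in A.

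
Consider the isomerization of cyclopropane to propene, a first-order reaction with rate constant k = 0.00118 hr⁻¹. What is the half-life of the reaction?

587.4 hr

Step 1: For a first-order reaction, t₁/₂ = ln(2)/k
Step 2: t₁/₂ = ln(2)/0.00118
Step 3: t₁/₂ = 0.6931/0.00118 = 587.4 hr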